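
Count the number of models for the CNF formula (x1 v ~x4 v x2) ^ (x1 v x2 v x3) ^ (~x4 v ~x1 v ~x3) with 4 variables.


Enumerate all 16 truth assignments over 4 variables.
Test each against every clause.
Satisfying assignments found: 11.

11


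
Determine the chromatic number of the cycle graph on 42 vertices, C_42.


A cycle on an even number of vertices is bipartite: alternate two colors around the cycle.
Since 42 is even, two colors suffice, and at least two are needed because the graph has edges.
Chromatic number = 2.

2


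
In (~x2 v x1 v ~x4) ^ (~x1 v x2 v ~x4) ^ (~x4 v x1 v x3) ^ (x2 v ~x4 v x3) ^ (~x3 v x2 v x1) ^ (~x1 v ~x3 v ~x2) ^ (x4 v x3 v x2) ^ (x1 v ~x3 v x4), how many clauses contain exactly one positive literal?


A definite clause has exactly one positive literal.
Clause 1: 1 positive -> definite
Clause 2: 1 positive -> definite
Clause 3: 2 positive -> not definite
Clause 4: 2 positive -> not definite
Clause 5: 2 positive -> not definite
Clause 6: 0 positive -> not definite
Clause 7: 3 positive -> not definite
Clause 8: 2 positive -> not definite
Definite clause count = 2.

2


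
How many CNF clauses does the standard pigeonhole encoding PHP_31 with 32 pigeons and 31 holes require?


The PHP encoding has two parts:
1) At-least-one-hole clauses: 32 (one per pigeon, each with 31 literals).
2) At-most-one-pigeon-per-hole clauses: 31 holes * C(32,2) = 31 * 496 = 15376.
Total clauses = 32 + 15376 = 15408.

15408


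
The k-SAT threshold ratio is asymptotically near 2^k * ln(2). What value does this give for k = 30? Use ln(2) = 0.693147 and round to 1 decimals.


Using the asymptotic formula: threshold ~ 2^k * ln(2).
2^30 = 1073741824.
1073741824 * 0.693147 = 744260924.1.

744260924.1


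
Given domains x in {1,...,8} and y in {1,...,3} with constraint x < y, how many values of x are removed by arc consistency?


For the constraint x < y, x needs a supporting value in y's domain.
x can be at most 2 (one less than y's maximum).
Valid x values from domain: 2 out of 8.
Pruned = 8 - 2 = 6.

6


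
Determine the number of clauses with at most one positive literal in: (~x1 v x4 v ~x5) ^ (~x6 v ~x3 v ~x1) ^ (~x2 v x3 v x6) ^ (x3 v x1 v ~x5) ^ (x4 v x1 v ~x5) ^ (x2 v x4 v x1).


A Horn clause has at most one positive literal.
Clause 1: 1 positive lit(s) -> Horn
Clause 2: 0 positive lit(s) -> Horn
Clause 3: 2 positive lit(s) -> not Horn
Clause 4: 2 positive lit(s) -> not Horn
Clause 5: 2 positive lit(s) -> not Horn
Clause 6: 3 positive lit(s) -> not Horn
Total Horn clauses = 2.

2


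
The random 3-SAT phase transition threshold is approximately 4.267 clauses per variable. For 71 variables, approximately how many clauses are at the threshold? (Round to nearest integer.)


The 3-SAT phase transition occurs at approximately 4.267 clauses per variable.
m = 4.267 * 71 = 302.957.
Rounded to nearest integer: 303.

303


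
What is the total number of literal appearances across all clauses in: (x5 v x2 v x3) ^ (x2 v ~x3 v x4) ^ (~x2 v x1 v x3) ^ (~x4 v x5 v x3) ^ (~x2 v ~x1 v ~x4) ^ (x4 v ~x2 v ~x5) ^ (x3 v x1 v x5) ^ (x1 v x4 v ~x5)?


Clause lengths: 3, 3, 3, 3, 3, 3, 3, 3.
Sum = 3 + 3 + 3 + 3 + 3 + 3 + 3 + 3 = 24.

24


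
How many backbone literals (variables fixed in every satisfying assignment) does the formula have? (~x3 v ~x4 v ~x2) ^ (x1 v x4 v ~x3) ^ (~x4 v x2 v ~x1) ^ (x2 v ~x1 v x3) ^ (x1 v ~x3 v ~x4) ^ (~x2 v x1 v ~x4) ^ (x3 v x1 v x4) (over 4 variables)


Find all satisfying assignments: 5 model(s).
Check which variables have the same value in every model.
No variable is fixed across all models.
Backbone size = 0.

0


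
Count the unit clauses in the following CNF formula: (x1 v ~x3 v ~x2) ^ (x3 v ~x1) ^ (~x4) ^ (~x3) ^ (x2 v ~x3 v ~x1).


A unit clause contains exactly one literal.
Unit clauses found: (~x4), (~x3).
Count = 2.

2


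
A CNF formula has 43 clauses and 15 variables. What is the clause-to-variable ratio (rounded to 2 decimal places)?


Clause-to-variable ratio = clauses / variables.
43 / 15 = 2.87.

2.87


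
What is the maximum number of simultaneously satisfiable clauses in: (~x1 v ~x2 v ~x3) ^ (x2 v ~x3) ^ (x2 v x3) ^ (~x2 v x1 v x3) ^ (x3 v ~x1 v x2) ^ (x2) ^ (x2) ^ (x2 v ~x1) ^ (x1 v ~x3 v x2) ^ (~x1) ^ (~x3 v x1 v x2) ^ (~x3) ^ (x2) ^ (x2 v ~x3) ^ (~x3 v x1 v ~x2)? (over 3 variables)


Enumerate all 8 truth assignments.
For each, count how many of the 15 clauses are satisfied.
The formula is not fully satisfiable, so the maximum is below 15.
Maximum simultaneously satisfiable clauses = 14.

14


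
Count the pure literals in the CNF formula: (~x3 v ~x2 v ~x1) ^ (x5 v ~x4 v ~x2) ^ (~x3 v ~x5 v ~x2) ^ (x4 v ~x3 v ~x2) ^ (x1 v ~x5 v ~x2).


A pure literal appears in only one polarity across all clauses.
Pure literals: x2 (negative only), x3 (negative only).
Count = 2.

2


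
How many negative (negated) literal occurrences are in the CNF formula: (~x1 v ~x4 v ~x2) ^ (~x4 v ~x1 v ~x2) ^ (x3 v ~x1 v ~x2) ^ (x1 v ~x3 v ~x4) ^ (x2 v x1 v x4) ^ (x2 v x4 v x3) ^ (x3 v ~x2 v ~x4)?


Scan each clause for negated literals.
Clause 1: 3 negative; Clause 2: 3 negative; Clause 3: 2 negative; Clause 4: 2 negative; Clause 5: 0 negative; Clause 6: 0 negative; Clause 7: 2 negative.
Total negative literal occurrences = 12.

12


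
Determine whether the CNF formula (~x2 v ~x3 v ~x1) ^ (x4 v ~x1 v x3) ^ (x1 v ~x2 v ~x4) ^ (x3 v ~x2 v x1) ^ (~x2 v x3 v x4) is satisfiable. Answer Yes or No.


Check all 16 possible truth assignments.
Number of satisfying assignments found: 9.
The formula is satisfiable.

Yes


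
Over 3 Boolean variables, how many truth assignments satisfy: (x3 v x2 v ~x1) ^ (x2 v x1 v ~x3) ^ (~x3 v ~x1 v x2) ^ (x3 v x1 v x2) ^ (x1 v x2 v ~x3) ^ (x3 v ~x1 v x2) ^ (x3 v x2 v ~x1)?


Enumerate all 8 truth assignments over 3 variables.
Test each against every clause.
Satisfying assignments found: 4.

4


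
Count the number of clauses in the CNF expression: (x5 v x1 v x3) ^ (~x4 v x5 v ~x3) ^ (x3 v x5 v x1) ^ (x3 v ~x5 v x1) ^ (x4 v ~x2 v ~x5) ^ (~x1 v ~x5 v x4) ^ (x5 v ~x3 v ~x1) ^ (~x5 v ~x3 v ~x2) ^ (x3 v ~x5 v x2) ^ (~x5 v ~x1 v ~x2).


Each group enclosed in parentheses joined by ^ is one clause.
Counting the conjuncts: 10 clauses.

10


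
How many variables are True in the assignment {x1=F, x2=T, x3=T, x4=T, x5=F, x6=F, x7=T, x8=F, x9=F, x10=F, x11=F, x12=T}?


The weight is the number of variables assigned True.
True variables: x2, x3, x4, x7, x12.
Weight = 5.

5


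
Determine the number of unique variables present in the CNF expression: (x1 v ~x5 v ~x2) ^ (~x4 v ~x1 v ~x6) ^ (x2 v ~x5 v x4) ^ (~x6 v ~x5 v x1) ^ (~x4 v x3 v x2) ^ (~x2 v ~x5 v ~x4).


Identify each distinct variable in the formula.
Variables found: x1, x2, x3, x4, x5, x6.
Total distinct variables = 6.

6


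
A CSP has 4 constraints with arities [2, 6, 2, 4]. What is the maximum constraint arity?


The arities are: 2, 6, 2, 4.
Scan for the maximum value.
Maximum arity = 6.

6


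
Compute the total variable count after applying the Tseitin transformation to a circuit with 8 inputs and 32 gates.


The Tseitin transformation introduces one auxiliary variable per gate.
Total variables = inputs + gates = 8 + 32 = 40.

40


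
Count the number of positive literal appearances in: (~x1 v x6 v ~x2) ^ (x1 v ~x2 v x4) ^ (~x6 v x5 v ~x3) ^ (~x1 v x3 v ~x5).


Scan each clause for unnegated literals.
Clause 1: 1 positive; Clause 2: 2 positive; Clause 3: 1 positive; Clause 4: 1 positive.
Total positive literal occurrences = 5.

5


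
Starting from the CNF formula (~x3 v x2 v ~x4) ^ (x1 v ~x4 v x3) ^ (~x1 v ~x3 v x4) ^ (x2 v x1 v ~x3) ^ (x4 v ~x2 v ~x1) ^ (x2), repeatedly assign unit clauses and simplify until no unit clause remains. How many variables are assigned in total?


Unit propagation repeatedly assigns the literal in any unit clause, then simplifies.
Assignments in order: x2 = T.
No further unit clauses remain.
Total variables assigned = 1.

1


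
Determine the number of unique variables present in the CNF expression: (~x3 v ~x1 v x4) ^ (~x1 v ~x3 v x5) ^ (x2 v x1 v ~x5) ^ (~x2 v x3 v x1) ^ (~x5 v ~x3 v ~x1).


Identify each distinct variable in the formula.
Variables found: x1, x2, x3, x4, x5.
Total distinct variables = 5.

5


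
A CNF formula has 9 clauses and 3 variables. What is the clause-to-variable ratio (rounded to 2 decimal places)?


Clause-to-variable ratio = clauses / variables.
9 / 3 = 3.0.

3.0


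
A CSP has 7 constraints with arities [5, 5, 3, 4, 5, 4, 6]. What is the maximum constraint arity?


The arities are: 5, 5, 3, 4, 5, 4, 6.
Scan for the maximum value.
Maximum arity = 6.

6


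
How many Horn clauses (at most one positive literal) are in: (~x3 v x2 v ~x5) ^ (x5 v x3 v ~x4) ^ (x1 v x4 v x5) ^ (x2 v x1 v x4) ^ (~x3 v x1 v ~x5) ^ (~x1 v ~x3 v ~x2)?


A Horn clause has at most one positive literal.
Clause 1: 1 positive lit(s) -> Horn
Clause 2: 2 positive lit(s) -> not Horn
Clause 3: 3 positive lit(s) -> not Horn
Clause 4: 3 positive lit(s) -> not Horn
Clause 5: 1 positive lit(s) -> Horn
Clause 6: 0 positive lit(s) -> Horn
Total Horn clauses = 3.

3


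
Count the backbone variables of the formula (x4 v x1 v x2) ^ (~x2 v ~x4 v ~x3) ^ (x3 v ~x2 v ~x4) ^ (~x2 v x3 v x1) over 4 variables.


Find all satisfying assignments: 9 model(s).
Check which variables have the same value in every model.
No variable is fixed across all models.
Backbone size = 0.

0


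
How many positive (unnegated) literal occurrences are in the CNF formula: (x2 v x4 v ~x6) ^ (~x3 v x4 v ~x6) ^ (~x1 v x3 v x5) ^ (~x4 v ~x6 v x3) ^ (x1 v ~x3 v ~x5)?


Scan each clause for unnegated literals.
Clause 1: 2 positive; Clause 2: 1 positive; Clause 3: 2 positive; Clause 4: 1 positive; Clause 5: 1 positive.
Total positive literal occurrences = 7.

7


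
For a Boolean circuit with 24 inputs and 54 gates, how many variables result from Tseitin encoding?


The Tseitin transformation introduces one auxiliary variable per gate.
Total variables = inputs + gates = 24 + 54 = 78.

78


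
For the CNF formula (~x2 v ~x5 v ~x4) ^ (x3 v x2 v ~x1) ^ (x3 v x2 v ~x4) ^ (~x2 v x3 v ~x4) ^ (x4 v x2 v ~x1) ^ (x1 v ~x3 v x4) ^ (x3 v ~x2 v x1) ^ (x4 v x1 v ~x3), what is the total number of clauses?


Each group enclosed in parentheses joined by ^ is one clause.
Counting the conjuncts: 8 clauses.

8


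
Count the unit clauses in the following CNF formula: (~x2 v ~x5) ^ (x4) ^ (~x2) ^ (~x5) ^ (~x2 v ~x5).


A unit clause contains exactly one literal.
Unit clauses found: (x4), (~x2), (~x5).
Count = 3.

3


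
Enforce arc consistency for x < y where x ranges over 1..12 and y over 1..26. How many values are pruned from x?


For the constraint x < y, x needs a supporting value in y's domain.
x can be at most 25 (one less than y's maximum).
Valid x values from domain: 12 out of 12.
Pruned = 12 - 12 = 0.

0


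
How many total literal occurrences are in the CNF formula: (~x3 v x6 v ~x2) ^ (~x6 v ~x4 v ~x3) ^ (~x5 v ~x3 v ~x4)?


Clause lengths: 3, 3, 3.
Sum = 3 + 3 + 3 = 9.

9


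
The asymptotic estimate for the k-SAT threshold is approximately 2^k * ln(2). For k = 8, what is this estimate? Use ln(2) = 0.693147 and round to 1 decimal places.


Using the asymptotic formula: threshold ~ 2^k * ln(2).
2^8 = 256.
256 * 0.693147 = 177.4.

177.4


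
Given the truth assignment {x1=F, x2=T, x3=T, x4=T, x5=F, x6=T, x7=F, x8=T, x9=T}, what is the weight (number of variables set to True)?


The weight is the number of variables assigned True.
True variables: x2, x3, x4, x6, x8, x9.
Weight = 6.

6


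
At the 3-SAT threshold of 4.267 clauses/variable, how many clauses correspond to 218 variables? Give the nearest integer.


The 3-SAT phase transition occurs at approximately 4.267 clauses per variable.
m = 4.267 * 218 = 930.206.
Rounded to nearest integer: 930.

930


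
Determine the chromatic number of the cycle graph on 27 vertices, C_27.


An odd cycle cannot be 2-colored: alternating two colors around the cycle returns to the start with a conflict.
Since 27 is odd, three colors are required (and three suffice).
Chromatic number = 3.

3


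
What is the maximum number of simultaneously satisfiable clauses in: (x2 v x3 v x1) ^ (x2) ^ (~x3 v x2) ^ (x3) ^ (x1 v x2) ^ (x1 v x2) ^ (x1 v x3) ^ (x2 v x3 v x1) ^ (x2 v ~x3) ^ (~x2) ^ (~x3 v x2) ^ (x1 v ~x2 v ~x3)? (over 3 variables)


Enumerate all 8 truth assignments.
For each, count how many of the 12 clauses are satisfied.
The formula is not fully satisfiable, so the maximum is below 12.
Maximum simultaneously satisfiable clauses = 11.

11


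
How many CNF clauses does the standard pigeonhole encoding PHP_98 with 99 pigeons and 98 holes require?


The PHP encoding has two parts:
1) At-least-one-hole clauses: 99 (one per pigeon, each with 98 literals).
2) At-most-one-pigeon-per-hole clauses: 98 holes * C(99,2) = 98 * 4851 = 475398.
Total clauses = 99 + 475398 = 475497.

475497


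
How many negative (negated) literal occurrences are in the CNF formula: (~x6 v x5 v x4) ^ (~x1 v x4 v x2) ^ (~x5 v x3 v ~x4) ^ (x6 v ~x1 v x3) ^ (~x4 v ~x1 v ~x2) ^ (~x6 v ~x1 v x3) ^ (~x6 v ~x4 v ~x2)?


Scan each clause for negated literals.
Clause 1: 1 negative; Clause 2: 1 negative; Clause 3: 2 negative; Clause 4: 1 negative; Clause 5: 3 negative; Clause 6: 2 negative; Clause 7: 3 negative.
Total negative literal occurrences = 13.

13


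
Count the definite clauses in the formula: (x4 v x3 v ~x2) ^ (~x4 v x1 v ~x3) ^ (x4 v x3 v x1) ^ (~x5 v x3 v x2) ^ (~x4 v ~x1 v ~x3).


A definite clause has exactly one positive literal.
Clause 1: 2 positive -> not definite
Clause 2: 1 positive -> definite
Clause 3: 3 positive -> not definite
Clause 4: 2 positive -> not definite
Clause 5: 0 positive -> not definite
Definite clause count = 1.

1


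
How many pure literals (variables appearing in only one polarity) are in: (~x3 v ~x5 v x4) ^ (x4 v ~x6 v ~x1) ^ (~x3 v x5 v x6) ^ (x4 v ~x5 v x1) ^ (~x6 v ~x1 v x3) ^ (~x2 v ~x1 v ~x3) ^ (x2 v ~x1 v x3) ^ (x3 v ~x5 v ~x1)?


A pure literal appears in only one polarity across all clauses.
Pure literals: x4 (positive only).
Count = 1.

1


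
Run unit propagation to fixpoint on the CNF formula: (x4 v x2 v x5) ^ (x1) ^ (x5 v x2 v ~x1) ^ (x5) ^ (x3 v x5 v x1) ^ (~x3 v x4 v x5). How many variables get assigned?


Unit propagation repeatedly assigns the literal in any unit clause, then simplifies.
Assignments in order: x1 = T, x5 = T.
No further unit clauses remain.
Total variables assigned = 2.

2


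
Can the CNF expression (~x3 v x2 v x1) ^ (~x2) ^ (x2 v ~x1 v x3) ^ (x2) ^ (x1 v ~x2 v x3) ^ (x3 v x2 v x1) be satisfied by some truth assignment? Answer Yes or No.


Check all 8 possible truth assignments.
Number of satisfying assignments found: 0.
The formula is unsatisfiable.

No


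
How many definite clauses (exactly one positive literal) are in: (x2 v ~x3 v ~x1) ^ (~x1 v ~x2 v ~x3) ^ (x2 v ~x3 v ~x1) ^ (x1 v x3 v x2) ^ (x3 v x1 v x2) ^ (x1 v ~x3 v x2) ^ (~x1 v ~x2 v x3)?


A definite clause has exactly one positive literal.
Clause 1: 1 positive -> definite
Clause 2: 0 positive -> not definite
Clause 3: 1 positive -> definite
Clause 4: 3 positive -> not definite
Clause 5: 3 positive -> not definite
Clause 6: 2 positive -> not definite
Clause 7: 1 positive -> definite
Definite clause count = 3.

3


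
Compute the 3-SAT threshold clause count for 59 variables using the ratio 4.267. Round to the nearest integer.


The 3-SAT phase transition occurs at approximately 4.267 clauses per variable.
m = 4.267 * 59 = 251.753.
Rounded to nearest integer: 252.

252


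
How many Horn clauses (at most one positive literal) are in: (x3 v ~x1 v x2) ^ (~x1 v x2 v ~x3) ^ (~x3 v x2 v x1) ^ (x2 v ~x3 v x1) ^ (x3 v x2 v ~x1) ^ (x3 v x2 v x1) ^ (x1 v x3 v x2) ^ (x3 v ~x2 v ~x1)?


A Horn clause has at most one positive literal.
Clause 1: 2 positive lit(s) -> not Horn
Clause 2: 1 positive lit(s) -> Horn
Clause 3: 2 positive lit(s) -> not Horn
Clause 4: 2 positive lit(s) -> not Horn
Clause 5: 2 positive lit(s) -> not Horn
Clause 6: 3 positive lit(s) -> not Horn
Clause 7: 3 positive lit(s) -> not Horn
Clause 8: 1 positive lit(s) -> Horn
Total Horn clauses = 2.

2


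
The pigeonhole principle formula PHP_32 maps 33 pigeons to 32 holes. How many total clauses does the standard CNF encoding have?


The PHP encoding has two parts:
1) At-least-one-hole clauses: 33 (one per pigeon, each with 32 literals).
2) At-most-one-pigeon-per-hole clauses: 32 holes * C(33,2) = 32 * 528 = 16896.
Total clauses = 33 + 16896 = 16929.

16929


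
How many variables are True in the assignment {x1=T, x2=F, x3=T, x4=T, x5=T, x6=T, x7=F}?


The weight is the number of variables assigned True.
True variables: x1, x3, x4, x5, x6.
Weight = 5.

5


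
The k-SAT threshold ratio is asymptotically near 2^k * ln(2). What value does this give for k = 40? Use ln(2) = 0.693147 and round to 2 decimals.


Using the asymptotic formula: threshold ~ 2^k * ln(2).
2^40 = 1099511627776.
1099511627776 * 0.693147 = 762123186258.05.

762123186258.05


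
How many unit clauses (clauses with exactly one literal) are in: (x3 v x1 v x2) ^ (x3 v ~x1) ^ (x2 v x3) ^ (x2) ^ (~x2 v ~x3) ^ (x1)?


A unit clause contains exactly one literal.
Unit clauses found: (x2), (x1).
Count = 2.

2


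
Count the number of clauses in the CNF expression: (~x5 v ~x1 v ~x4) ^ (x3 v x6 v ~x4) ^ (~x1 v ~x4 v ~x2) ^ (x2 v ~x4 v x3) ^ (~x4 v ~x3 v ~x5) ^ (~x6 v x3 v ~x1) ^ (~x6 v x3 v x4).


Each group enclosed in parentheses joined by ^ is one clause.
Counting the conjuncts: 7 clauses.

7


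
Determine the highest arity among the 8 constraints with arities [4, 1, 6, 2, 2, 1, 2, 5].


The arities are: 4, 1, 6, 2, 2, 1, 2, 5.
Scan for the maximum value.
Maximum arity = 6.

6


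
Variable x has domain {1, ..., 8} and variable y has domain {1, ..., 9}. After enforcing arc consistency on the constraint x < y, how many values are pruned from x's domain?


For the constraint x < y, x needs a supporting value in y's domain.
x can be at most 8 (one less than y's maximum).
Valid x values from domain: 8 out of 8.
Pruned = 8 - 8 = 0.

0


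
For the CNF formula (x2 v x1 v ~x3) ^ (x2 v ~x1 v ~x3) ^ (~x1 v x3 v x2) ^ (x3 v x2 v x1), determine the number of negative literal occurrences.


Scan each clause for negated literals.
Clause 1: 1 negative; Clause 2: 2 negative; Clause 3: 1 negative; Clause 4: 0 negative.
Total negative literal occurrences = 4.

4


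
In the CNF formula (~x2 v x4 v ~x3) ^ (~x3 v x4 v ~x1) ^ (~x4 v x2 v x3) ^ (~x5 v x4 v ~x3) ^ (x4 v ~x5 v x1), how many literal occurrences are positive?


Scan each clause for unnegated literals.
Clause 1: 1 positive; Clause 2: 1 positive; Clause 3: 2 positive; Clause 4: 1 positive; Clause 5: 2 positive.
Total positive literal occurrences = 7.

7


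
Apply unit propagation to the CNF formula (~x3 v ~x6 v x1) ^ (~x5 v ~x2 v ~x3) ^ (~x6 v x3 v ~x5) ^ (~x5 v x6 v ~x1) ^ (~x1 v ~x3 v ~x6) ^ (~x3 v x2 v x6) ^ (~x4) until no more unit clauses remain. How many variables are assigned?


Unit propagation repeatedly assigns the literal in any unit clause, then simplifies.
Assignments in order: x4 = F.
No further unit clauses remain.
Total variables assigned = 1.

1


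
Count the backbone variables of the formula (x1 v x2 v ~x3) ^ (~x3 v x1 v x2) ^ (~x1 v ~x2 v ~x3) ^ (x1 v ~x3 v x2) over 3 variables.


Find all satisfying assignments: 6 model(s).
Check which variables have the same value in every model.
No variable is fixed across all models.
Backbone size = 0.

0


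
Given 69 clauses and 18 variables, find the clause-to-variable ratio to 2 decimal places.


Clause-to-variable ratio = clauses / variables.
69 / 18 = 3.83.

3.83


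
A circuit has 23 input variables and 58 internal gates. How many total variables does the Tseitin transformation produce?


The Tseitin transformation introduces one auxiliary variable per gate.
Total variables = inputs + gates = 23 + 58 = 81.

81


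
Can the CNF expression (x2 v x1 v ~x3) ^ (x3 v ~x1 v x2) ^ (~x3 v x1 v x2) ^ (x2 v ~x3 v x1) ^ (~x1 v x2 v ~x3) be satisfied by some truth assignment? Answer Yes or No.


Check all 8 possible truth assignments.
Number of satisfying assignments found: 5.
The formula is satisfiable.

Yes


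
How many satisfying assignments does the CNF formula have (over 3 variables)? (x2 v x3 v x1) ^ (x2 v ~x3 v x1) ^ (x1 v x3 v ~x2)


Enumerate all 8 truth assignments over 3 variables.
Test each against every clause.
Satisfying assignments found: 5.

5


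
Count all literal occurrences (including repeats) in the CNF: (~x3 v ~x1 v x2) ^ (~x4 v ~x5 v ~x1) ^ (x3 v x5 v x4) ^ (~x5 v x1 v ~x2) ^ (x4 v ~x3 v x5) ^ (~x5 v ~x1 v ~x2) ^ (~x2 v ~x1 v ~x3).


Clause lengths: 3, 3, 3, 3, 3, 3, 3.
Sum = 3 + 3 + 3 + 3 + 3 + 3 + 3 = 21.

21


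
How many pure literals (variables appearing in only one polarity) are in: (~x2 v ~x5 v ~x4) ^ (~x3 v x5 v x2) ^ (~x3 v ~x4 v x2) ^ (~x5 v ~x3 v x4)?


A pure literal appears in only one polarity across all clauses.
Pure literals: x3 (negative only).
Count = 1.

1


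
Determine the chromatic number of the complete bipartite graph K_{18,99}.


K_{18,99} is bipartite by definition: the two parts are independent sets, with every edge crossing between them.
Color all vertices in one part with color 1 and all vertices in the other part with color 2.
Since the graph has at least one edge, one color does not suffice.
Chromatic number = 2.

2


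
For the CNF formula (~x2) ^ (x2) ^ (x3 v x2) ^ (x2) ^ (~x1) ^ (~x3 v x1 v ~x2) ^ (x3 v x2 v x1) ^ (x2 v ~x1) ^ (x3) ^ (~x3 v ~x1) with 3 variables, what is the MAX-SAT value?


Enumerate all 8 truth assignments.
For each, count how many of the 10 clauses are satisfied.
The formula is not fully satisfiable, so the maximum is below 10.
Maximum simultaneously satisfiable clauses = 8.

8


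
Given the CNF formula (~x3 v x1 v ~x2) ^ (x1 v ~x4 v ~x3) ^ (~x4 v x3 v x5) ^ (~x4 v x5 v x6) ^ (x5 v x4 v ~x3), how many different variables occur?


Identify each distinct variable in the formula.
Variables found: x1, x2, x3, x4, x5, x6.
Total distinct variables = 6.

6


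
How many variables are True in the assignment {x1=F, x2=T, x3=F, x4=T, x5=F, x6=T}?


The weight is the number of variables assigned True.
True variables: x2, x4, x6.
Weight = 3.

3


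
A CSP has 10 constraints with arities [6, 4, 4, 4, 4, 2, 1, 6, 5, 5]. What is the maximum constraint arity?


The arities are: 6, 4, 4, 4, 4, 2, 1, 6, 5, 5.
Scan for the maximum value.
Maximum arity = 6.

6


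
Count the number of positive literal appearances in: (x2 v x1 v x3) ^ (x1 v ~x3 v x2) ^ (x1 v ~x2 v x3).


Scan each clause for unnegated literals.
Clause 1: 3 positive; Clause 2: 2 positive; Clause 3: 2 positive.
Total positive literal occurrences = 7.

7


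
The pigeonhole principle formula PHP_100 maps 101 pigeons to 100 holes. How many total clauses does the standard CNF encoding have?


The PHP encoding has two parts:
1) At-least-one-hole clauses: 101 (one per pigeon, each with 100 literals).
2) At-most-one-pigeon-per-hole clauses: 100 holes * C(101,2) = 100 * 5050 = 505000.
Total clauses = 101 + 505000 = 505101.

505101


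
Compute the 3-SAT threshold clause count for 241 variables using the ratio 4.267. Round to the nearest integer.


The 3-SAT phase transition occurs at approximately 4.267 clauses per variable.
m = 4.267 * 241 = 1028.347.
Rounded to nearest integer: 1028.

1028


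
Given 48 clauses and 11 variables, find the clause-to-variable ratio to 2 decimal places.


Clause-to-variable ratio = clauses / variables.
48 / 11 = 4.36.

4.36


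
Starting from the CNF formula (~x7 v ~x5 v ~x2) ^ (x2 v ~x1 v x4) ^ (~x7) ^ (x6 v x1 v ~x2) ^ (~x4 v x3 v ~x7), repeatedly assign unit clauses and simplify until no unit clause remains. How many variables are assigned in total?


Unit propagation repeatedly assigns the literal in any unit clause, then simplifies.
Assignments in order: x7 = F.
No further unit clauses remain.
Total variables assigned = 1.

1


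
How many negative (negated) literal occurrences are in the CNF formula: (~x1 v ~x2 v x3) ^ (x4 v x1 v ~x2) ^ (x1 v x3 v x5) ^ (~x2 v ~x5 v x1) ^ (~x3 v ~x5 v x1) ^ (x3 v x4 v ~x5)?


Scan each clause for negated literals.
Clause 1: 2 negative; Clause 2: 1 negative; Clause 3: 0 negative; Clause 4: 2 negative; Clause 5: 2 negative; Clause 6: 1 negative.
Total negative literal occurrences = 8.

8


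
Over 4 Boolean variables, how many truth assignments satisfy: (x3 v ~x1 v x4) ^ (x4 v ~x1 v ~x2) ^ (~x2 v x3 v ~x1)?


Enumerate all 16 truth assignments over 4 variables.
Test each against every clause.
Satisfying assignments found: 12.

12


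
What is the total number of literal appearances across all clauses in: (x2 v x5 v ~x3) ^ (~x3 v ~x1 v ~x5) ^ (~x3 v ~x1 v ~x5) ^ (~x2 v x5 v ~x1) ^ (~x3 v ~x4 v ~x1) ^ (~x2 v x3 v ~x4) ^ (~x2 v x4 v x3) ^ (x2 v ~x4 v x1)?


Clause lengths: 3, 3, 3, 3, 3, 3, 3, 3.
Sum = 3 + 3 + 3 + 3 + 3 + 3 + 3 + 3 = 24.

24


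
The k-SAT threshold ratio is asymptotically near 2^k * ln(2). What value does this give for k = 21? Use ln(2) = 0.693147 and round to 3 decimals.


Using the asymptotic formula: threshold ~ 2^k * ln(2).
2^21 = 2097152.
2097152 * 0.693147 = 1453634.617.

1453634.617


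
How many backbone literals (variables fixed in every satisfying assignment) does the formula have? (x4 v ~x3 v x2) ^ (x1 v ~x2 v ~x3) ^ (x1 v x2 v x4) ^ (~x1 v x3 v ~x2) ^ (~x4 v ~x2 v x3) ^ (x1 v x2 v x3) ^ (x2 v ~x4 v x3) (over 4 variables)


Find all satisfying assignments: 6 model(s).
Check which variables have the same value in every model.
No variable is fixed across all models.
Backbone size = 0.

0


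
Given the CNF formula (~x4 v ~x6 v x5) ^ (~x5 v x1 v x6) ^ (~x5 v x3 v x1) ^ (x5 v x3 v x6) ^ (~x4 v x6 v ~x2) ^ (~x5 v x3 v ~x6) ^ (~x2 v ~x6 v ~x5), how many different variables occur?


Identify each distinct variable in the formula.
Variables found: x1, x2, x3, x4, x5, x6.
Total distinct variables = 6.

6


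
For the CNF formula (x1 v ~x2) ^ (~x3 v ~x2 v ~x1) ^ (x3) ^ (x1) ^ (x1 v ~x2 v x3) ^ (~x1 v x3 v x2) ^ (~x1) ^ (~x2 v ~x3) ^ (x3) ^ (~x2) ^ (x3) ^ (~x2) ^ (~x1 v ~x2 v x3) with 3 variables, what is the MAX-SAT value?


Enumerate all 8 truth assignments.
For each, count how many of the 13 clauses are satisfied.
The formula is not fully satisfiable, so the maximum is below 13.
Maximum simultaneously satisfiable clauses = 12.

12


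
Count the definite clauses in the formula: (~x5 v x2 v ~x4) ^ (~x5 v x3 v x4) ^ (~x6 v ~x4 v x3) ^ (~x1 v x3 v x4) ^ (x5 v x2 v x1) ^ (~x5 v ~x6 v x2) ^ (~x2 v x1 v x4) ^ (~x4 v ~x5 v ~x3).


A definite clause has exactly one positive literal.
Clause 1: 1 positive -> definite
Clause 2: 2 positive -> not definite
Clause 3: 1 positive -> definite
Clause 4: 2 positive -> not definite
Clause 5: 3 positive -> not definite
Clause 6: 1 positive -> definite
Clause 7: 2 positive -> not definite
Clause 8: 0 positive -> not definite
Definite clause count = 3.

3


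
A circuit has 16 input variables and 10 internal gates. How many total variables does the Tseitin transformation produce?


The Tseitin transformation introduces one auxiliary variable per gate.
Total variables = inputs + gates = 16 + 10 = 26.

26


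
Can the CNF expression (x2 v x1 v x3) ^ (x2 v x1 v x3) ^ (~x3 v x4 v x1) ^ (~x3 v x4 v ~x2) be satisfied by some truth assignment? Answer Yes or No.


Check all 16 possible truth assignments.
Number of satisfying assignments found: 11.
The formula is satisfiable.

Yes


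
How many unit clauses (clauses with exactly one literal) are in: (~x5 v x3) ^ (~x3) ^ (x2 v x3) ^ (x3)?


A unit clause contains exactly one literal.
Unit clauses found: (~x3), (x3).
Count = 2.

2


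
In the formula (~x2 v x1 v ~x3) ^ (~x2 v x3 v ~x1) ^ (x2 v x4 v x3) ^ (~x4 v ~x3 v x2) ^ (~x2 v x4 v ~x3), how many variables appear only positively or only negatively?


A pure literal appears in only one polarity across all clauses.
No pure literals found.
Count = 0.

0


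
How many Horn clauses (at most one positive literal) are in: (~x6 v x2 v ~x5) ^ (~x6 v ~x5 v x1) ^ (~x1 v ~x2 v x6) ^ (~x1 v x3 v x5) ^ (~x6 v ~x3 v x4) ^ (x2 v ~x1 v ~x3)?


A Horn clause has at most one positive literal.
Clause 1: 1 positive lit(s) -> Horn
Clause 2: 1 positive lit(s) -> Horn
Clause 3: 1 positive lit(s) -> Horn
Clause 4: 2 positive lit(s) -> not Horn
Clause 5: 1 positive lit(s) -> Horn
Clause 6: 1 positive lit(s) -> Horn
Total Horn clauses = 5.

5


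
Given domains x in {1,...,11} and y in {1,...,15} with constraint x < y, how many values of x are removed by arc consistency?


For the constraint x < y, x needs a supporting value in y's domain.
x can be at most 14 (one less than y's maximum).
Valid x values from domain: 11 out of 11.
Pruned = 11 - 11 = 0.

0


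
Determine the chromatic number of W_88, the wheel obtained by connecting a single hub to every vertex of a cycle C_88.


W_88 consists of the cycle C_88 together with a hub vertex adjacent to every cycle vertex.
The cycle C_88 needs 2 colors (even cycle -> 2).
The hub is adjacent to every cycle vertex, so it must receive a new color distinct from all of them.
Chromatic number = 2 + 1 = 3.

3


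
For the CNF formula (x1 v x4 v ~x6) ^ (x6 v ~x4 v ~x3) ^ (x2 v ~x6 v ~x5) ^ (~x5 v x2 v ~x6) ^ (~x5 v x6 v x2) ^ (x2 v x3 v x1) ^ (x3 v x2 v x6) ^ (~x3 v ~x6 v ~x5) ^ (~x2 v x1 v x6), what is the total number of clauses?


Each group enclosed in parentheses joined by ^ is one clause.
Counting the conjuncts: 9 clauses.

9


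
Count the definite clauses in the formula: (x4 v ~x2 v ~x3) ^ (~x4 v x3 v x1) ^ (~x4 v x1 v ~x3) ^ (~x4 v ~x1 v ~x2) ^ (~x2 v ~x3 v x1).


A definite clause has exactly one positive literal.
Clause 1: 1 positive -> definite
Clause 2: 2 positive -> not definite
Clause 3: 1 positive -> definite
Clause 4: 0 positive -> not definite
Clause 5: 1 positive -> definite
Definite clause count = 3.

3


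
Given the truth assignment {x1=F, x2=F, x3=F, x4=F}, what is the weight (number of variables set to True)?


The weight is the number of variables assigned True.
True variables: none.
Weight = 0.

0


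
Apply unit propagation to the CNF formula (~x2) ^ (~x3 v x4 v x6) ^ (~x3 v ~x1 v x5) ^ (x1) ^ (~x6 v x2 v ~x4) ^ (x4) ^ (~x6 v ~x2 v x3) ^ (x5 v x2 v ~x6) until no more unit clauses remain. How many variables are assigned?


Unit propagation repeatedly assigns the literal in any unit clause, then simplifies.
Assignments in order: x2 = F, x1 = T, x4 = T, x6 = F.
No further unit clauses remain.
Total variables assigned = 4.

4


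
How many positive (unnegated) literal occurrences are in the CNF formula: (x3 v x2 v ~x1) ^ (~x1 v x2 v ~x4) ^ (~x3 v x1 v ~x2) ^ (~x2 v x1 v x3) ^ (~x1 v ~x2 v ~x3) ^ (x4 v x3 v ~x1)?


Scan each clause for unnegated literals.
Clause 1: 2 positive; Clause 2: 1 positive; Clause 3: 1 positive; Clause 4: 2 positive; Clause 5: 0 positive; Clause 6: 2 positive.
Total positive literal occurrences = 8.

8


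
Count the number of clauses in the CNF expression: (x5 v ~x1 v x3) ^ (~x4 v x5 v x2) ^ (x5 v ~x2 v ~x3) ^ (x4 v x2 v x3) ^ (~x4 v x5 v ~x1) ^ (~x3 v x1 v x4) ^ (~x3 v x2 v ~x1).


Each group enclosed in parentheses joined by ^ is one clause.
Counting the conjuncts: 7 clauses.

7


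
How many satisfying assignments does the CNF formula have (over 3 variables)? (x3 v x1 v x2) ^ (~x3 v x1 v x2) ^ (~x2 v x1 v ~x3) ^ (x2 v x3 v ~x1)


Enumerate all 8 truth assignments over 3 variables.
Test each against every clause.
Satisfying assignments found: 4.

4


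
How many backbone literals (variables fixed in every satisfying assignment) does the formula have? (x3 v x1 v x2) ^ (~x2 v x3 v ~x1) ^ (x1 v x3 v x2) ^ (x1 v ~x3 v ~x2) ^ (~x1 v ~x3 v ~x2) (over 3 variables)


Find all satisfying assignments: 4 model(s).
Check which variables have the same value in every model.
No variable is fixed across all models.
Backbone size = 0.

0


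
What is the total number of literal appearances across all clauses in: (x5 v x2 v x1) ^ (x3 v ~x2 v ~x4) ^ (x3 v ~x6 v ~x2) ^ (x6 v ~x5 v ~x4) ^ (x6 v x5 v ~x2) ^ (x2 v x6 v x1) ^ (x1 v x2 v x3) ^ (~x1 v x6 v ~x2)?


Clause lengths: 3, 3, 3, 3, 3, 3, 3, 3.
Sum = 3 + 3 + 3 + 3 + 3 + 3 + 3 + 3 = 24.

24


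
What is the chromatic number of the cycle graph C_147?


An odd cycle cannot be 2-colored: alternating two colors around the cycle returns to the start with a conflict.
Since 147 is odd, three colors are required (and three suffice).
Chromatic number = 3.

3


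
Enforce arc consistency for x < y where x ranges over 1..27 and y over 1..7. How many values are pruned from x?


For the constraint x < y, x needs a supporting value in y's domain.
x can be at most 6 (one less than y's maximum).
Valid x values from domain: 6 out of 27.
Pruned = 27 - 6 = 21.

21


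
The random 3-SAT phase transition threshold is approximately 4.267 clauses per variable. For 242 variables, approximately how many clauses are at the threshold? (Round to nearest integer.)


The 3-SAT phase transition occurs at approximately 4.267 clauses per variable.
m = 4.267 * 242 = 1032.614.
Rounded to nearest integer: 1033.

1033


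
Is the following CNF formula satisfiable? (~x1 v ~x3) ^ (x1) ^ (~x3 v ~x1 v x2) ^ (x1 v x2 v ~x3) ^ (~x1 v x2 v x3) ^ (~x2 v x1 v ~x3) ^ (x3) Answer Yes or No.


Check all 8 possible truth assignments.
Number of satisfying assignments found: 0.
The formula is unsatisfiable.

No


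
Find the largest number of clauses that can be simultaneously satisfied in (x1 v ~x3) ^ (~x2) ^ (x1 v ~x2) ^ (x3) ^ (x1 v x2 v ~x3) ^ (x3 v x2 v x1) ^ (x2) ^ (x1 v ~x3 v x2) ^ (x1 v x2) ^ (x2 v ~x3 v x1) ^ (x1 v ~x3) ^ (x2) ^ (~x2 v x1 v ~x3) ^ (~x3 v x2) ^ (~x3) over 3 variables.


Enumerate all 8 truth assignments.
For each, count how many of the 15 clauses are satisfied.
The formula is not fully satisfiable, so the maximum is below 15.
Maximum simultaneously satisfiable clauses = 13.

13


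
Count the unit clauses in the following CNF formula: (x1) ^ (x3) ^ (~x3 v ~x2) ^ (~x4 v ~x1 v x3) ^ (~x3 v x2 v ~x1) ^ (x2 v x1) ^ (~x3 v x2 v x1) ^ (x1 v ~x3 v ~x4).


A unit clause contains exactly one literal.
Unit clauses found: (x1), (x3).
Count = 2.

2


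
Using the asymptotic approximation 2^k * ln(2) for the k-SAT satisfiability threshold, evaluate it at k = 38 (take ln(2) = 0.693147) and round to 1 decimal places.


Using the asymptotic formula: threshold ~ 2^k * ln(2).
2^38 = 274877906944.
274877906944 * 0.693147 = 190530796564.5.

190530796564.5


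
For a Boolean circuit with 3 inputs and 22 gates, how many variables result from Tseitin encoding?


The Tseitin transformation introduces one auxiliary variable per gate.
Total variables = inputs + gates = 3 + 22 = 25.

25


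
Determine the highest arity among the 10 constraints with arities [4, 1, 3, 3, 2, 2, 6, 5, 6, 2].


The arities are: 4, 1, 3, 3, 2, 2, 6, 5, 6, 2.
Scan for the maximum value.
Maximum arity = 6.

6


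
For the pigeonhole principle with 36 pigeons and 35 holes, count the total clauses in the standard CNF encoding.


The PHP encoding has two parts:
1) At-least-one-hole clauses: 36 (one per pigeon, each with 35 literals).
2) At-most-one-pigeon-per-hole clauses: 35 holes * C(36,2) = 35 * 630 = 22050.
Total clauses = 36 + 22050 = 22086.

22086


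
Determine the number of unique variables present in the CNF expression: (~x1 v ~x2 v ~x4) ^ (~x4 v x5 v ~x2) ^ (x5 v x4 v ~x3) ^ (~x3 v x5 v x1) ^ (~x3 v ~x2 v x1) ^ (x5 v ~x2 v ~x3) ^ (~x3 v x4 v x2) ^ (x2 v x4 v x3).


Identify each distinct variable in the formula.
Variables found: x1, x2, x3, x4, x5.
Total distinct variables = 5.

5


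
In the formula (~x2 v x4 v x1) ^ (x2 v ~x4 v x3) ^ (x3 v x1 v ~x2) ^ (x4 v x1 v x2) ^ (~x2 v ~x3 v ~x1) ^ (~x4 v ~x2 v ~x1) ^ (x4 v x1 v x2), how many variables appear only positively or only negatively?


A pure literal appears in only one polarity across all clauses.
No pure literals found.
Count = 0.

0


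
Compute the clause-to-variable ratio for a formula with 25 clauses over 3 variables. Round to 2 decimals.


Clause-to-variable ratio = clauses / variables.
25 / 3 = 8.33.

8.33


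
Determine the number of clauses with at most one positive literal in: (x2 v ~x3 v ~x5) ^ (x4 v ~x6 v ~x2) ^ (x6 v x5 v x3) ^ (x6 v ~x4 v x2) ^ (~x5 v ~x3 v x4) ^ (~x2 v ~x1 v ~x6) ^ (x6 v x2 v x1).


A Horn clause has at most one positive literal.
Clause 1: 1 positive lit(s) -> Horn
Clause 2: 1 positive lit(s) -> Horn
Clause 3: 3 positive lit(s) -> not Horn
Clause 4: 2 positive lit(s) -> not Horn
Clause 5: 1 positive lit(s) -> Horn
Clause 6: 0 positive lit(s) -> Horn
Clause 7: 3 positive lit(s) -> not Horn
Total Horn clauses = 4.

4


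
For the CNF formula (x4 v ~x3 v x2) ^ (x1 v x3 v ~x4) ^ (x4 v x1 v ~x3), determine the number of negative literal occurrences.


Scan each clause for negated literals.
Clause 1: 1 negative; Clause 2: 1 negative; Clause 3: 1 negative.
Total negative literal occurrences = 3.

3


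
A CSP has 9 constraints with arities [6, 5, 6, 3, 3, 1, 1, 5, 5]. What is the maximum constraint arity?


The arities are: 6, 5, 6, 3, 3, 1, 1, 5, 5.
Scan for the maximum value.
Maximum arity = 6.

6


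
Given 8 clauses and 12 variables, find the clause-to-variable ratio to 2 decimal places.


Clause-to-variable ratio = clauses / variables.
8 / 12 = 0.67.

0.67


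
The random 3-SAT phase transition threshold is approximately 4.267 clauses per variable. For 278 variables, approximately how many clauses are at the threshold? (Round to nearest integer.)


The 3-SAT phase transition occurs at approximately 4.267 clauses per variable.
m = 4.267 * 278 = 1186.226.
Rounded to nearest integer: 1186.

1186


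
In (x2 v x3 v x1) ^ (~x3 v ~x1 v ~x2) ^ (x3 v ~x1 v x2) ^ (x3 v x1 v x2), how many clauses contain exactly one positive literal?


A definite clause has exactly one positive literal.
Clause 1: 3 positive -> not definite
Clause 2: 0 positive -> not definite
Clause 3: 2 positive -> not definite
Clause 4: 3 positive -> not definite
Definite clause count = 0.

0


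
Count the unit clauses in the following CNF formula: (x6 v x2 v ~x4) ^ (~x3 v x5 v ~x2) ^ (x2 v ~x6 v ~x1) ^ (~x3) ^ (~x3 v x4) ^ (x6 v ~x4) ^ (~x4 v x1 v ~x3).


A unit clause contains exactly one literal.
Unit clauses found: (~x3).
Count = 1.

1


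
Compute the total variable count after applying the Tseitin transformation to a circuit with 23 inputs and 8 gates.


The Tseitin transformation introduces one auxiliary variable per gate.
Total variables = inputs + gates = 23 + 8 = 31.

31


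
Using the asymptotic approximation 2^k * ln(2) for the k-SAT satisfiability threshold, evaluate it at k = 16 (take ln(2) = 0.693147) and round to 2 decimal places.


Using the asymptotic formula: threshold ~ 2^k * ln(2).
2^16 = 65536.
65536 * 0.693147 = 45426.08.

45426.08


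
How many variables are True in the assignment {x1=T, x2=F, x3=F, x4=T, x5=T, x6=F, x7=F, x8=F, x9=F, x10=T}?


The weight is the number of variables assigned True.
True variables: x1, x4, x5, x10.
Weight = 4.

4


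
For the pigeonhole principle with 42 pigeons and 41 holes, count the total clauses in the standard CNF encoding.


The PHP encoding has two parts:
1) At-least-one-hole clauses: 42 (one per pigeon, each with 41 literals).
2) At-most-one-pigeon-per-hole clauses: 41 holes * C(42,2) = 41 * 861 = 35301.
Total clauses = 42 + 35301 = 35343.

35343


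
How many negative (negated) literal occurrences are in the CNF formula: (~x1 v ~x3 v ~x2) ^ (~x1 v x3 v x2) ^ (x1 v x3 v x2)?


Scan each clause for negated literals.
Clause 1: 3 negative; Clause 2: 1 negative; Clause 3: 0 negative.
Total negative literal occurrences = 4.

4
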